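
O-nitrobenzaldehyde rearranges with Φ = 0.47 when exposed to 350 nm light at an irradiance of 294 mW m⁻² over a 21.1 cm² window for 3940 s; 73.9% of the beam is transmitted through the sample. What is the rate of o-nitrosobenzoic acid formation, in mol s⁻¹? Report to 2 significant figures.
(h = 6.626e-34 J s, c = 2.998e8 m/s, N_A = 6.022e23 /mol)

Photon energy at 350 nm: hc/λ = (6.626e-34)(2.998e8)/(350e-9) = 5.676e-19 J.
Energy delivered: (294 mW m⁻²)(21.1e-4 m²)(3940 s) = 2.444 J.
Photons incident: 2.444 / 5.676e-19 = 4.306e18, i.e. 4.306e18/6.022e23 = 7.150e-6 mol.
Fraction absorbed: 1 − 73.9/100 = 0.2610.
Photons absorbed: 0.2610 × 7.150e-6 = 1.866e-6 mol.
Product formed: 0.47 × 1.866e-6 = 8.770e-7 mol.
Rate: 8.770e-7 / 3940 s = 2.2e-10 mol s⁻¹.

2.2e-10 mol s⁻¹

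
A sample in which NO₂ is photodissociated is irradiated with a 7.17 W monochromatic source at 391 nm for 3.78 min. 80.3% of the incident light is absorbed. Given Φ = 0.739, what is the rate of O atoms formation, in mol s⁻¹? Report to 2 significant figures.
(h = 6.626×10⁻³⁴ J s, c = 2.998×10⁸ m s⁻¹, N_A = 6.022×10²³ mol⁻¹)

Photon energy at 391 nm: hc/λ = (6.626×10⁻³⁴)(2.998×10⁸)/(391×10⁻⁹) = 5.080×10⁻¹⁹ J.
Energy delivered: (7.17 W)(226.8 s) = 1626 J.
Photons incident: 1626 / 5.080×10⁻¹⁹ = 3.201×10²¹, i.e. 3.201×10²¹/6.022×10²³ = 0.005316 mol.
Photons absorbed: 0.803 × 0.005316 = 0.004269 mol.
Product formed: 0.739 × 0.004269 = 0.003155 mol.
Rate: 0.003155 / 226.8 s = 1.4×10⁻⁵ mol s⁻¹.

1.4×10⁻⁵ mol s⁻¹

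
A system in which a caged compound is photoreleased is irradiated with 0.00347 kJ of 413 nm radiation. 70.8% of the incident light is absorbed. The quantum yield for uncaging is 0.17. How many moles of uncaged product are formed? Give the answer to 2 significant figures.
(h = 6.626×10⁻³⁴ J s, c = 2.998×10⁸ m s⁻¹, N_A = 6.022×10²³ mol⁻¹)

1.4×10⁻⁶ mol

Photon energy at 413 nm: hc/λ = (6.626×10⁻³⁴)(2.998×10⁸)/(413×10⁻⁹) = 4.810×10⁻¹⁹ J.
Incident energy: 0.00347 kJ = 3.47 J.
Photons incident: 3.47 / 4.810×10⁻¹⁹ = 7.214×10¹⁸, i.e. 7.214×10¹⁸/6.022×10²³ = 1.198×10⁻⁵ mol.
Photons absorbed: 0.708 × 1.198×10⁻⁵ = 8.482×10⁻⁶ mol.
Product: Φ × n_abs = 0.17 × 8.482×10⁻⁶ = 1.442×10⁻⁶ mol.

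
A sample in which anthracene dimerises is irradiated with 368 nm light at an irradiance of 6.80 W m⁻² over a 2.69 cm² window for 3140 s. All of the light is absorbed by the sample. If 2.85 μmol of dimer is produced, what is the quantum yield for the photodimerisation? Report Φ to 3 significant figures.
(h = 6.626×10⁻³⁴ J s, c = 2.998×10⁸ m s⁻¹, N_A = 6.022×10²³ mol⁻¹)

Product: 2.85 μmol = 2.85×10⁻⁶ mol.
Photon energy at 368 nm: hc/λ = (6.626×10⁻³⁴)(2.998×10⁸)/(368×10⁻⁹) = 5.398×10⁻¹⁹ J.
Energy delivered: (6.80 W m⁻²)(2.69×10⁻⁴ m²)(3140 s) = 5.744 J.
Photons incident: 5.744 / 5.398×10⁻¹⁹ = 1.064×10¹⁹, i.e. 1.064×10¹⁹/6.022×10²³ = 1.767×10⁻⁵ mol.
Φ = 2.85×10⁻⁶ mol / 1.767×10⁻⁵ mol photons = 0.161.

Φ = 0.161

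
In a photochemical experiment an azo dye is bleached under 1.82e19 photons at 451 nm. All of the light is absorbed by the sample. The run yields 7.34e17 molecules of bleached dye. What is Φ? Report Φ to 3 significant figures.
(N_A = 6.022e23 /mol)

Φ = 0.0403

Product: 7.34e17 / 6.022e23 = 1.219e-6 mol.
Moles of photons: 1.82e19 / 6.022e23 = 3.022e-5 mol.
Φ = 1.219e-6 mol / 3.022e-5 mol photons = 0.0403.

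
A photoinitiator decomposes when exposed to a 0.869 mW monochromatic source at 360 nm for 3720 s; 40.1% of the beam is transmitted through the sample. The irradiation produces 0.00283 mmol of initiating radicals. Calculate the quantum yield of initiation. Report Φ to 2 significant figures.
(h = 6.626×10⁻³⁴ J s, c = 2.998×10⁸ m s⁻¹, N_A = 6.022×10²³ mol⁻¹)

Φ = 0.49

Product: 0.00283 mmol = 2.83×10⁻⁶ mol.
Photon energy at 360 nm: hc/λ = (6.626×10⁻³⁴)(2.998×10⁸)/(360×10⁻⁹) = 5.518×10⁻¹⁹ J.
Energy delivered: (0.869 mW)(3720 s) = 3.233 J.
Photons incident: 3.233 / 5.518×10⁻¹⁹ = 5.859×10¹⁸, i.e. 5.859×10¹⁸/6.022×10²³ = 9.729×10⁻⁶ mol.
Fraction absorbed: 1 − 40.1/100 = 0.5990.
Photons absorbed: 0.5990 × 9.729×10⁻⁶ = 5.828×10⁻⁶ mol.
Φ = 2.83×10⁻⁶ mol / 5.828×10⁻⁶ mol photons = 0.49.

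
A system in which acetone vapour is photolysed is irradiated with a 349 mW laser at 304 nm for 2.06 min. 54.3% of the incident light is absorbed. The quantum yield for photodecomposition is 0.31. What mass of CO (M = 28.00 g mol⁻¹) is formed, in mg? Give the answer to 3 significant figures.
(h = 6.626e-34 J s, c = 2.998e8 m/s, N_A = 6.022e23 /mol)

Photon energy at 304 nm: hc/λ = (6.626e-34)(2.998e8)/(304e-9) = 6.534e-19 J.
Energy delivered: (349 mW)(123.6 s) = 43.14 J.
Photons incident: 43.14 / 6.534e-19 = 6.602e19, i.e. 6.602e19/6.022e23 = 1.096e-4 mol.
Photons absorbed: 0.543 × 1.096e-4 = 5.951e-5 mol.
Product: Φ × n_abs = 0.31 × 5.951e-5 = 1.845e-5 mol.
Mass: 1.845e-5 × 28.00 = 5.166e-4 g = 0.517 mg.

0.517 mg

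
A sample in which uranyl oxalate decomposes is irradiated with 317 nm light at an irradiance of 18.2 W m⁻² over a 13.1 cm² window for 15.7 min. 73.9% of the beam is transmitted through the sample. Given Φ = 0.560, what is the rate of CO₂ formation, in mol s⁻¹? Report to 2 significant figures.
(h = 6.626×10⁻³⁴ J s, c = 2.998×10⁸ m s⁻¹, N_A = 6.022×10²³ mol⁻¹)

Photon energy at 317 nm: hc/λ = (6.626×10⁻³⁴)(2.998×10⁸)/(317×10⁻⁹) = 6.266×10⁻¹⁹ J.
Energy delivered: (18.2 W m⁻²)(13.1×10⁻⁴ m²)(942 s) = 22.46 J.
Photons incident: 22.46 / 6.266×10⁻¹⁹ = 3.584×10¹⁹, i.e. 3.584×10¹⁹/6.022×10²³ = 5.952×10⁻⁵ mol.
Fraction absorbed: 1 − 73.9/100 = 0.2610.
Photons absorbed: 0.2610 × 5.952×10⁻⁵ = 1.553×10⁻⁵ mol.
Product formed: 0.560 × 1.553×10⁻⁵ = 8.697×10⁻⁶ mol.
Rate: 8.697×10⁻⁶ / 942 s = 9.2×10⁻⁹ mol s⁻¹.

9.2×10⁻⁹ mol s⁻¹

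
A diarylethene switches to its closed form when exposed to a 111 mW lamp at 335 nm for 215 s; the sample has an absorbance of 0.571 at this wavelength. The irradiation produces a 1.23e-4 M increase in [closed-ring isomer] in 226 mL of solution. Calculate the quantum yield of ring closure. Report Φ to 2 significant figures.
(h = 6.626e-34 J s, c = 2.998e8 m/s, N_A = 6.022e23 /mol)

Product: (1.23e-4 M)(0.226 L) = 2.780e-5 mol.
Photon energy at 335 nm: hc/λ = (6.626e-34)(2.998e8)/(335e-9) = 5.930e-19 J.
Energy delivered: (111 mW)(215 s) = 23.87 J.
Photons incident: 23.87 / 5.930e-19 = 4.025e19, i.e. 4.025e19/6.022e23 = 6.684e-5 mol.
Fraction absorbed: 1 − 10^(−0.571) = 0.7315.
Photons absorbed: 0.7315 × 6.684e-5 = 4.889e-5 mol.
Φ = 2.780e-5 mol / 4.889e-5 mol photons = 0.57.

Φ = 0.57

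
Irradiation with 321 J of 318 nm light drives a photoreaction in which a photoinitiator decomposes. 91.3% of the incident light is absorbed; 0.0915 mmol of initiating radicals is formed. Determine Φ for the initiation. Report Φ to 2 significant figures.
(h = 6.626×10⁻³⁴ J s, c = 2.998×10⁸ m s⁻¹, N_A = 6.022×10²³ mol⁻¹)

Φ = 0.12

Product: 0.0915 mmol = 9.15×10⁻⁵ mol.
Photon energy at 318 nm: hc/λ = (6.626×10⁻³⁴)(2.998×10⁸)/(318×10⁻⁹) = 6.247×10⁻¹⁹ J.
Photons incident: 321 / 6.247×10⁻¹⁹ = 5.138×10²⁰, i.e. 5.138×10²⁰/6.022×10²³ = 8.532×10⁻⁴ mol.
Photons absorbed: 0.913 × 8.532×10⁻⁴ = 7.790×10⁻⁴ mol.
Φ = 9.15×10⁻⁵ mol / 7.790×10⁻⁴ mol photons = 0.12.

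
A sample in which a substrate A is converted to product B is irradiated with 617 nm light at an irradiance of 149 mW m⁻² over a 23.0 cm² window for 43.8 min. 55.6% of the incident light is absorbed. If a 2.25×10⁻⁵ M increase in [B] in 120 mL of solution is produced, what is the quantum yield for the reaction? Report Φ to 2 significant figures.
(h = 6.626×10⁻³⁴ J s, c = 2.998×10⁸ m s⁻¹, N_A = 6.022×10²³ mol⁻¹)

Φ = 1.0

Product: (2.25×10⁻⁵ M)(0.12 L) = 2.700×10⁻⁶ mol.
Photon energy at 617 nm: hc/λ = (6.626×10⁻³⁴)(2.998×10⁸)/(617×10⁻⁹) = 3.220×10⁻¹⁹ J.
Energy delivered: (149 mW m⁻²)(23.0×10⁻⁴ m²)(2628 s) = 0.9006 J.
Photons incident: 0.9006 / 3.220×10⁻¹⁹ = 2.797×10¹⁸, i.e. 2.797×10¹⁸/6.022×10²³ = 4.645×10⁻⁶ mol.
Photons absorbed: 0.556 × 4.645×10⁻⁶ = 2.583×10⁻⁶ mol.
Φ = 2.700×10⁻⁶ mol / 2.583×10⁻⁶ mol photons = 1.0.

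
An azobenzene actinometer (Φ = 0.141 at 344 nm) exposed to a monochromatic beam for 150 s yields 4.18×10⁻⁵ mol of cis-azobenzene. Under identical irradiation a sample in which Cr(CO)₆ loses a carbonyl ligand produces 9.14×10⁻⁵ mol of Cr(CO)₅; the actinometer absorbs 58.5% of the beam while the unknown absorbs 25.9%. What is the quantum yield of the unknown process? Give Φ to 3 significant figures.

Photons absorbed by the actinometer: 4.18×10⁻⁵ / 0.141 = 2.965×10⁻⁴ mol.
Incident flux: 2.965×10⁻⁴ / 0.585 = 5.068×10⁻⁴ einstein.
Absorbed by unknown: 0.259 × 5.068×10⁻⁴ = 1.313×10⁻⁴ mol.
Φ(unknown) = 9.14×10⁻⁵ / 1.313×10⁻⁴ = 0.696.

Φ = 0.696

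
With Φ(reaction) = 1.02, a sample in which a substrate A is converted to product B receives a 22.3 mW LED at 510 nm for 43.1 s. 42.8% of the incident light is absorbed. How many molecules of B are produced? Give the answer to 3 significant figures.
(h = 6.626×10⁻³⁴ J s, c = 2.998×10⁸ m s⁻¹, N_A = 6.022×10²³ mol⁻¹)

1.08×10¹⁸ molecules

Photon energy at 510 nm: hc/λ = (6.626×10⁻³⁴)(2.998×10⁸)/(510×10⁻⁹) = 3.895×10⁻¹⁹ J.
Energy delivered: (22.3 mW)(43.1 s) = 0.9611 J.
Photons incident: 0.9611 / 3.895×10⁻¹⁹ = 2.468×10¹⁸, i.e. 2.468×10¹⁸/6.022×10²³ = 4.098×10⁻⁶ mol.
Photons absorbed: 0.428 × 4.098×10⁻⁶ = 1.754×10⁻⁶ mol.
Product: Φ × n_abs = 1.02 × 1.754×10⁻⁶ = 1.789×10⁻⁶ mol.
As a count: 1.789×10⁻⁶ × 6.022×10²³ = 1.08×10¹⁸.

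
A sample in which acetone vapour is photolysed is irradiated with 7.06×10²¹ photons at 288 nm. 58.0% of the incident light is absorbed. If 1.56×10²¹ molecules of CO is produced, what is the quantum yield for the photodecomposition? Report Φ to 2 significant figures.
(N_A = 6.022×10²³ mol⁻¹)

Φ = 0.38

Product: 1.56×10²¹ / 6.022×10²³ = 0.002591 mol.
Moles of photons: 7.06×10²¹ / 6.022×10²³ = 0.01172 mol.
Photons absorbed: 0.580 × 0.01172 = 0.006798 mol.
Φ = 0.002591 mol / 0.006798 mol photons = 0.38.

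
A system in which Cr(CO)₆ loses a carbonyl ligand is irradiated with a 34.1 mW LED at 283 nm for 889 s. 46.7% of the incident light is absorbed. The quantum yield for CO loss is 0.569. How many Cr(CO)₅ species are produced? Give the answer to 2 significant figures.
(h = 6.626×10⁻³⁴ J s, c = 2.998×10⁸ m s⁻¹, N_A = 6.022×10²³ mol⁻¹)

Photon energy at 283 nm: hc/λ = (6.626×10⁻³⁴)(2.998×10⁸)/(283×10⁻⁹) = 7.019×10⁻¹⁹ J.
Energy delivered: (34.1 mW)(889 s) = 30.31 J.
Photons incident: 30.31 / 7.019×10⁻¹⁹ = 4.318×10¹⁹, i.e. 4.318×10¹⁹/6.022×10²³ = 7.170×10⁻⁵ mol.
Photons absorbed: 0.467 × 7.170×10⁻⁵ = 3.348×10⁻⁵ mol.
Product: Φ × n_abs = 0.569 × 3.348×10⁻⁵ = 1.905×10⁻⁵ mol.
As a count: 1.905×10⁻⁵ × 6.022×10²³ = 1.1×10¹⁹.

1.1×10¹⁹ species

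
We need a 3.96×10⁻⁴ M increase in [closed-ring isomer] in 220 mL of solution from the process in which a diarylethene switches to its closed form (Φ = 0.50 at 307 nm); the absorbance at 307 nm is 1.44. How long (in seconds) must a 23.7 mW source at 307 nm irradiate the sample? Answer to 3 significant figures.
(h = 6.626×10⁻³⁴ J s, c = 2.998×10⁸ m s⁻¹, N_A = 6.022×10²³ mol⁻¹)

Product: (3.96×10⁻⁴ M)(0.22 L) = 8.712×10⁻⁵ mol.
Photons that must be absorbed: 8.712×10⁻⁵ / 0.50 = 1.742×10⁻⁴ mol.
Fraction absorbed: 1 − 10^(−1.44) = 0.9637.
Incident photons needed: 1.742×10⁻⁴ / 0.9637 = 1.808×10⁻⁴ mol.
Photon energy: hc/λ = 6.471×10⁻¹⁹ J; per mole, 3.897×10⁵ J mol⁻¹.
Energy required: 1.808×10⁻⁴ × 3.897×10⁵ = 70.46 J.
Time: 70.46 J / 0.0237 W = 2970 s.

t ≈ 2970 s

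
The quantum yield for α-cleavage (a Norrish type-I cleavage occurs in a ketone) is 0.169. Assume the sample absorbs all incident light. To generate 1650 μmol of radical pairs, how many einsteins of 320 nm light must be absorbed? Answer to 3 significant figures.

0.00976 einstein

Product: 1650 μmol = 0.00165 mol.
Photons that must be absorbed: 0.00165 / 0.169 = 0.009763 mol.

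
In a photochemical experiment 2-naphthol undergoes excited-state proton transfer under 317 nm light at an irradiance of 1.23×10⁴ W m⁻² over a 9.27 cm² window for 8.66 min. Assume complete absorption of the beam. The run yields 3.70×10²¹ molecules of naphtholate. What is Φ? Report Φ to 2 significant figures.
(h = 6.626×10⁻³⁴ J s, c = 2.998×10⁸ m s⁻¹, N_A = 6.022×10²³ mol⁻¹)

Φ = 0.39

Product: 3.70×10²¹ / 6.022×10²³ = 0.006144 mol.
Photon energy at 317 nm: hc/λ = (6.626×10⁻³⁴)(2.998×10⁸)/(317×10⁻⁹) = 6.266×10⁻¹⁹ J.
Energy delivered: (1.23×10⁴ W m⁻²)(9.27×10⁻⁴ m²)(519.6 s) = 5925 J.
Photons incident: 5925 / 6.266×10⁻¹⁹ = 9.456×10²¹, i.e. 9.456×10²¹/6.022×10²³ = 0.01570 mol.
Φ = 0.006144 mol / 0.01570 mol photons = 0.39.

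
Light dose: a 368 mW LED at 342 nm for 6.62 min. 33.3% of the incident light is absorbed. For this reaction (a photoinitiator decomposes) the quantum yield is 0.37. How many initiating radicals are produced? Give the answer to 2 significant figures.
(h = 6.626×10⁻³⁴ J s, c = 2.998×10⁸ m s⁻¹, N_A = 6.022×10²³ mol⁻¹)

Photon energy at 342 nm: hc/λ = (6.626×10⁻³⁴)(2.998×10⁸)/(342×10⁻⁹) = 5.808×10⁻¹⁹ J.
Energy delivered: (368 mW)(397.2 s) = 146.2 J.
Photons incident: 146.2 / 5.808×10⁻¹⁹ = 2.517×10²⁰, i.e. 2.517×10²⁰/6.022×10²³ = 4.180×10⁻⁴ mol.
Photons absorbed: 0.333 × 4.180×10⁻⁴ = 1.392×10⁻⁴ mol.
Product: Φ × n_abs = 0.37 × 1.392×10⁻⁴ = 5.150×10⁻⁵ mol.
As a count: 5.150×10⁻⁵ × 6.022×10²³ = 3.1×10¹⁹.

3.1×10¹⁹ initiating radicals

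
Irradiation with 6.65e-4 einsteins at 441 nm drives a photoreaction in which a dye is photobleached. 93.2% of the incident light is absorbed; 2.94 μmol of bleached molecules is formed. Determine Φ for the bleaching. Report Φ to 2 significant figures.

Product: 2.94 μmol = 2.94e-6 mol.
Photons absorbed: 0.932 × 6.65e-4 = 6.198e-4 mol.
Φ = 2.94e-6 mol / 6.198e-4 mol photons = 0.0047.

Φ = 0.0047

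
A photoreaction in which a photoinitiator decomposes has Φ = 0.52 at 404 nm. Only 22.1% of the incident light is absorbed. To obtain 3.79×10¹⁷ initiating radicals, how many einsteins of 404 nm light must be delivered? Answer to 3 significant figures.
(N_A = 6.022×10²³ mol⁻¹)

Product: 3.79×10¹⁷ / 6.022×10²³ = 6.294×10⁻⁷ mol.
Photons that must be absorbed: 6.294×10⁻⁷ / 0.52 = 1.210×10⁻⁶ mol.
Incident photons needed: 1.210×10⁻⁶ / 0.221 = 5.475×10⁻⁶ mol.

5.48×10⁻⁶ einstein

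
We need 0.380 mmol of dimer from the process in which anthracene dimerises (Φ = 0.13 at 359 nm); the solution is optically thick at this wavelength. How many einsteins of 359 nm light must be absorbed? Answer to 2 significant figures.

0.0029 einstein

Product: 0.380 mmol = 3.80×10⁻⁴ mol.
Photons that must be absorbed: 3.80×10⁻⁴ / 0.13 = 0.002923 mol.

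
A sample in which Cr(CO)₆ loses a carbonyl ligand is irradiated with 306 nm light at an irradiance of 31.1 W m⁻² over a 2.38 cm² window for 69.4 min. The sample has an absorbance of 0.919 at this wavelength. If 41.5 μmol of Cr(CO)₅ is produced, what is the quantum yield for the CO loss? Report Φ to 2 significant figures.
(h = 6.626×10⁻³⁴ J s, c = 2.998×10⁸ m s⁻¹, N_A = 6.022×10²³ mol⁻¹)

Product: 41.5 μmol = 4.15×10⁻⁵ mol.
Photon energy at 306 nm: hc/λ = (6.626×10⁻³⁴)(2.998×10⁸)/(306×10⁻⁹) = 6.492×10⁻¹⁹ J.
Energy delivered: (31.1 W m⁻²)(2.38×10⁻⁴ m²)(4164 s) = 30.82 J.
Photons incident: 30.82 / 6.492×10⁻¹⁹ = 4.747×10¹⁹, i.e. 4.747×10¹⁹/6.022×10²³ = 7.883×10⁻⁵ mol.
Fraction absorbed: 1 − 10^(−0.919) = 0.8795.
Photons absorbed: 0.8795 × 7.883×10⁻⁵ = 6.933×10⁻⁵ mol.
Φ = 4.15×10⁻⁵ mol / 6.933×10⁻⁵ mol photons = 0.60.

Φ = 0.60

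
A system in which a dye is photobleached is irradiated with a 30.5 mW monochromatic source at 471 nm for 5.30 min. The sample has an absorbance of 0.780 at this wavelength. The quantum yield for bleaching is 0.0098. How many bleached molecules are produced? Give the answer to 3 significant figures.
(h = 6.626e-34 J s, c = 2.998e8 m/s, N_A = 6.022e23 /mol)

Photon energy at 471 nm: hc/λ = (6.626e-34)(2.998e8)/(471e-9) = 4.218e-19 J.
Energy delivered: (30.5 mW)(318 s) = 9.699 J.
Photons incident: 9.699 / 4.218e-19 = 2.299e19, i.e. 2.299e19/6.022e23 = 3.818e-5 mol.
Fraction absorbed: 1 − 10^(−0.780) = 0.8340.
Photons absorbed: 0.8340 × 3.818e-5 = 3.184e-5 mol.
Product: Φ × n_abs = 0.0098 × 3.184e-5 = 3.120e-7 mol.
As a count: 3.120e-7 × 6.022e23 = 1.88e17.

1.88e17 bleached molecules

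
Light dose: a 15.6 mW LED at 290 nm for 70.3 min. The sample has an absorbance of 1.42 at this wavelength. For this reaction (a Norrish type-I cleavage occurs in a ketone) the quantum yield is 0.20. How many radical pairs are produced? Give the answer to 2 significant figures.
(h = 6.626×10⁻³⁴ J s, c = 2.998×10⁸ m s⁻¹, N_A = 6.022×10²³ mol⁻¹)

Photon energy at 290 nm: hc/λ = (6.626×10⁻³⁴)(2.998×10⁸)/(290×10⁻⁹) = 6.850×10⁻¹⁹ J.
Energy delivered: (15.6 mW)(4218 s) = 65.80 J.
Photons incident: 65.80 / 6.850×10⁻¹⁹ = 9.606×10¹⁹, i.e. 9.606×10¹⁹/6.022×10²³ = 1.595×10⁻⁴ mol.
Fraction absorbed: 1 − 10^(−1.42) = 0.9620.
Photons absorbed: 0.9620 × 1.595×10⁻⁴ = 1.534×10⁻⁴ mol.
Product: Φ × n_abs = 0.20 × 1.534×10⁻⁴ = 3.068×10⁻⁵ mol.
As a count: 3.068×10⁻⁵ × 6.022×10²³ = 1.8×10¹⁹.

1.8×10¹⁹ radical pairs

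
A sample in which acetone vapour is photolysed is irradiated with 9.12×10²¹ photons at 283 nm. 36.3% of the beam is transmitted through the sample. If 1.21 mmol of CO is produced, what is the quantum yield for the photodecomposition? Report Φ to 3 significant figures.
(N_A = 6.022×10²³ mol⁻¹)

Product: 1.21 mmol = 0.00121 mol.
Moles of photons: 9.12×10²¹ / 6.022×10²³ = 0.01514 mol.
Fraction absorbed: 1 − 36.3/100 = 0.6370.
Photons absorbed: 0.6370 × 0.01514 = 0.009644 mol.
Φ = 0.00121 mol / 0.009644 mol photons = 0.125.

Φ = 0.125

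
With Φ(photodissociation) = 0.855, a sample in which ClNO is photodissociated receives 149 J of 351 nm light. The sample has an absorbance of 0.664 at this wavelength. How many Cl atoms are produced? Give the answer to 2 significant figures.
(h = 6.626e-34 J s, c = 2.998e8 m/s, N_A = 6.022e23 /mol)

1.8e20 atoms

Photon energy at 351 nm: hc/λ = (6.626e-34)(2.998e8)/(351e-9) = 5.659e-19 J.
Photons incident: 149 / 5.659e-19 = 2.633e20, i.e. 2.633e20/6.022e23 = 4.372e-4 mol.
Fraction absorbed: 1 − 10^(−0.664) = 0.7832.
Photons absorbed: 0.7832 × 4.372e-4 = 3.424e-4 mol.
Product: Φ × n_abs = 0.855 × 3.424e-4 = 2.928e-4 mol.
As a count: 2.928e-4 × 6.022e23 = 1.8e20.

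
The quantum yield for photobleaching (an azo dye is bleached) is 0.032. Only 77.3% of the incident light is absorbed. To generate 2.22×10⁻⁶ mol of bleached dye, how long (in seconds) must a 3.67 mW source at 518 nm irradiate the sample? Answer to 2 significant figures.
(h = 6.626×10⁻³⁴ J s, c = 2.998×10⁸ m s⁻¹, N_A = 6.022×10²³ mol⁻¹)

t ≈ 5600 s

Photons that must be absorbed: 2.22×10⁻⁶ / 0.032 = 6.937×10⁻⁵ mol.
Incident photons needed: 6.937×10⁻⁵ / 0.773 = 8.974×10⁻⁵ mol.
Photon energy: hc/λ = 3.835×10⁻¹⁹ J; per mole, 2.309×10⁵ J mol⁻¹.
Energy required: 8.974×10⁻⁵ × 2.309×10⁵ = 20.72 J.
Time: 20.72 J / 0.00367 W = 5600 s.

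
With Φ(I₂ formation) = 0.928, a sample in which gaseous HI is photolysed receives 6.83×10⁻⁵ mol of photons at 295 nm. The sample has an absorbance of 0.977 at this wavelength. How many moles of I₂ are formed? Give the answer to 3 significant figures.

5.67×10⁻⁵ mol

Fraction absorbed: 1 − 10^(−0.977) = 0.8946.
Photons absorbed: 0.8946 × 6.83×10⁻⁵ = 6.110×10⁻⁵ mol.
Product: Φ × n_abs = 0.928 × 6.110×10⁻⁵ = 5.670×10⁻⁵ mol.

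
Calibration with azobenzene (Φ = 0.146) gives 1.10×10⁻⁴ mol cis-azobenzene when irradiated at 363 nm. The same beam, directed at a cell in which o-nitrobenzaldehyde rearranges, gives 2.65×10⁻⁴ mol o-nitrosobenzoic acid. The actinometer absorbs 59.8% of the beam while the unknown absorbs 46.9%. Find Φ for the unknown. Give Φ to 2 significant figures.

Photons absorbed by the actinometer: 1.10×10⁻⁴ / 0.146 = 7.534×10⁻⁴ mol.
Incident flux: 7.534×10⁻⁴ / 0.598 = 0.001260 einstein.
Absorbed by unknown: 0.469 × 0.001260 = 5.909×10⁻⁴ mol.
Φ(unknown) = 2.65×10⁻⁴ / 5.909×10⁻⁴ = 0.45.

Φ = 0.45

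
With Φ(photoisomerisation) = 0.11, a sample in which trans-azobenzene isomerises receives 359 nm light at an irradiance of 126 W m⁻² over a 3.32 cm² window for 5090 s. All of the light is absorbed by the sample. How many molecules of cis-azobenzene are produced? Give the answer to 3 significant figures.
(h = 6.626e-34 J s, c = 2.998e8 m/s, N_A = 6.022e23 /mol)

4.23e19 molecules

Photon energy at 359 nm: hc/λ = (6.626e-34)(2.998e8)/(359e-9) = 5.533e-19 J.
Energy delivered: (126 W m⁻²)(3.32e-4 m²)(5090 s) = 212.9 J.
Photons incident: 212.9 / 5.533e-19 = 3.848e20, i.e. 3.848e20/6.022e23 = 6.390e-4 mol.
Product: Φ × n_abs = 0.11 × 6.390e-4 = 7.029e-5 mol.
As a count: 7.029e-5 × 6.022e23 = 4.23e19.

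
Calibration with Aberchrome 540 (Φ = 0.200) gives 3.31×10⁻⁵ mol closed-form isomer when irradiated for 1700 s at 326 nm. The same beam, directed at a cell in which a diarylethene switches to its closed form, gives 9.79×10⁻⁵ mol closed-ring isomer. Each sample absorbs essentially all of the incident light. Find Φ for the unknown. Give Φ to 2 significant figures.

Φ = 0.59

Photons absorbed by the actinometer: 3.31×10⁻⁵ / 0.200 = 1.655×10⁻⁴ mol.
Φ(unknown) = 9.79×10⁻⁵ / 1.655×10⁻⁴ = 0.59.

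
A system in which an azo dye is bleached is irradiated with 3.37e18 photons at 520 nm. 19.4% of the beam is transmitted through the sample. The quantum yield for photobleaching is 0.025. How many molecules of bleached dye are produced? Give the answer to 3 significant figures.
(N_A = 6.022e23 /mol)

Moles of photons: 3.37e18 / 6.022e23 = 5.596e-6 mol.
Fraction absorbed: 1 − 19.4/100 = 0.8060.
Photons absorbed: 0.8060 × 5.596e-6 = 4.510e-6 mol.
Product: Φ × n_abs = 0.025 × 4.510e-6 = 1.128e-7 mol.
As a count: 1.128e-7 × 6.022e23 = 6.79e16.

6.79e16 molecules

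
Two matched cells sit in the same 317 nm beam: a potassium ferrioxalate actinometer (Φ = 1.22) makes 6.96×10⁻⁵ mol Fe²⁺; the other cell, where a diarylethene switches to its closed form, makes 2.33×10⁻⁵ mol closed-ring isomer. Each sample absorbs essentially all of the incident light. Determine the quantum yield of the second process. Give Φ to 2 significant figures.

Φ = 0.41

Photons absorbed by the actinometer: 6.96×10⁻⁵ / 1.22 = 5.705×10⁻⁵ mol.
Φ(unknown) = 2.33×10⁻⁵ / 5.705×10⁻⁵ = 0.41.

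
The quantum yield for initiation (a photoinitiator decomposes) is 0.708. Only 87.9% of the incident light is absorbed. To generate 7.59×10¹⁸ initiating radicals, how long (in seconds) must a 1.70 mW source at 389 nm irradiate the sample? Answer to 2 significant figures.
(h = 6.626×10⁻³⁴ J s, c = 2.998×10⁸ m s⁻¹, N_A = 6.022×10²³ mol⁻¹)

Product: 7.59×10¹⁸ / 6.022×10²³ = 1.260×10⁻⁵ mol.
Photons that must be absorbed: 1.260×10⁻⁵ / 0.708 = 1.780×10⁻⁵ mol.
Incident photons needed: 1.780×10⁻⁵ / 0.879 = 2.025×10⁻⁵ mol.
Photon energy: hc/λ = 5.107×10⁻¹⁹ J; per mole, 3.075×10⁵ J mol⁻¹.
Energy required: 2.025×10⁻⁵ × 3.075×10⁵ = 6.227 J.
Time: 6.227 J / 0.0017 W = 3700 s.

t ≈ 3700 s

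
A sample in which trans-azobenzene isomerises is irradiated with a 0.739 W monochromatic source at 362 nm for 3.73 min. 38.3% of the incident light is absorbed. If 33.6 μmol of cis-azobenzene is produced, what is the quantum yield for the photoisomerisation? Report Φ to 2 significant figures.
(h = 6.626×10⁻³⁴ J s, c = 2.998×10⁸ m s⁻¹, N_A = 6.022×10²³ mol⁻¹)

Φ = 0.18

Product: 33.6 μmol = 3.36×10⁻⁵ mol.
Photon energy at 362 nm: hc/λ = (6.626×10⁻³⁴)(2.998×10⁸)/(362×10⁻⁹) = 5.487×10⁻¹⁹ J.
Energy delivered: (0.739 W)(223.8 s) = 165.4 J.
Photons incident: 165.4 / 5.487×10⁻¹⁹ = 3.014×10²⁰, i.e. 3.014×10²⁰/6.022×10²³ = 5.005×10⁻⁴ mol.
Photons absorbed: 0.383 × 5.005×10⁻⁴ = 1.917×10⁻⁴ mol.
Φ = 3.36×10⁻⁵ mol / 1.917×10⁻⁴ mol photons = 0.18.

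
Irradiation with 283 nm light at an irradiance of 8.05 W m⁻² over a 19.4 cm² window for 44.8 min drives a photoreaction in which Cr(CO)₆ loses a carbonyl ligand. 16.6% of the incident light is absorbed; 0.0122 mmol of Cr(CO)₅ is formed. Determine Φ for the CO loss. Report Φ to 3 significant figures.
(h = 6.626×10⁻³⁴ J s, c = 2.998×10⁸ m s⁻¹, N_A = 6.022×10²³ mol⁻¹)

Product: 0.0122 mmol = 1.22×10⁻⁵ mol.
Photon energy at 283 nm: hc/λ = (6.626×10⁻³⁴)(2.998×10⁸)/(283×10⁻⁹) = 7.019×10⁻¹⁹ J.
Energy delivered: (8.05 W m⁻²)(19.4×10⁻⁴ m²)(2688 s) = 41.98 J.
Photons incident: 41.98 / 7.019×10⁻¹⁹ = 5.981×10¹⁹, i.e. 5.981×10¹⁹/6.022×10²³ = 9.932×10⁻⁵ mol.
Photons absorbed: 0.166 × 9.932×10⁻⁵ = 1.649×10⁻⁵ mol.
Φ = 1.22×10⁻⁵ mol / 1.649×10⁻⁵ mol photons = 0.740.

Φ = 0.740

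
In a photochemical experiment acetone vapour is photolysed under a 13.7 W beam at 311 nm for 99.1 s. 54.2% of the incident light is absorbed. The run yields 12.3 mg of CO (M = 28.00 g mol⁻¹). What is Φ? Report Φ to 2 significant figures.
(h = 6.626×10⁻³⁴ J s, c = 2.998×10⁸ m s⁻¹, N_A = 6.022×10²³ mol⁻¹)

Φ = 0.23

Product: 12.3 mg / 28.00 g mol⁻¹ = 4.393×10⁻⁴ mol.
Photon energy at 311 nm: hc/λ = (6.626×10⁻³⁴)(2.998×10⁸)/(311×10⁻⁹) = 6.387×10⁻¹⁹ J.
Energy delivered: (13.7 W)(99.1 s) = 1358 J.
Photons incident: 1358 / 6.387×10⁻¹⁹ = 2.126×10²¹, i.e. 2.126×10²¹/6.022×10²³ = 0.003530 mol.
Photons absorbed: 0.542 × 0.003530 = 0.001913 mol.
Φ = 4.393×10⁻⁴ mol / 0.001913 mol photons = 0.23.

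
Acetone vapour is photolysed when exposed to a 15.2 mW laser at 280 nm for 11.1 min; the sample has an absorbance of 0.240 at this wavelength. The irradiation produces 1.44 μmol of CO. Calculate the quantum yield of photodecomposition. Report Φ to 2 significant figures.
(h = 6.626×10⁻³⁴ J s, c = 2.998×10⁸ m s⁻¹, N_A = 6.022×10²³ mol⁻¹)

Product: 1.44 μmol = 1.44×10⁻⁶ mol.
Photon energy at 280 nm: hc/λ = (6.626×10⁻³⁴)(2.998×10⁸)/(280×10⁻⁹) = 7.095×10⁻¹⁹ J.
Energy delivered: (15.2 mW)(666 s) = 10.12 J.
Photons incident: 10.12 / 7.095×10⁻¹⁹ = 1.426×10¹⁹, i.e. 1.426×10¹⁹/6.022×10²³ = 2.368×10⁻⁵ mol.
Fraction absorbed: 1 − 10^(−0.240) = 0.4246.
Photons absorbed: 0.4246 × 2.368×10⁻⁵ = 1.005×10⁻⁵ mol.
Φ = 1.44×10⁻⁶ mol / 1.005×10⁻⁵ mol photons = 0.14.

Φ = 0.14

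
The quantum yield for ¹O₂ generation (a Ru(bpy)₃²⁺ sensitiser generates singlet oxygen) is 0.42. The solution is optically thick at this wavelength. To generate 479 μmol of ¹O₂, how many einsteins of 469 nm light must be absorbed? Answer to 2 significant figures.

Product: 479 μmol = 4.79×10⁻⁴ mol.
Photons that must be absorbed: 4.79×10⁻⁴ / 0.42 = 0.001140 mol.

0.0011 einstein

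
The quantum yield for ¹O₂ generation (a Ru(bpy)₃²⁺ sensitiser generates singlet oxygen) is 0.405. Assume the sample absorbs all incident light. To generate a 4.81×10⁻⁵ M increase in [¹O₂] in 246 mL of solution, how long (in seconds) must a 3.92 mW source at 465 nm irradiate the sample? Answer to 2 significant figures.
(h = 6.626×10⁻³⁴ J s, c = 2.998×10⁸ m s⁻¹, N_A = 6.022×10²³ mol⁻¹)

t ≈ 1900 s

Product: (4.81×10⁻⁵ M)(0.246 L) = 1.183×10⁻⁵ mol.
Photons that must be absorbed: 1.183×10⁻⁵ / 0.405 = 2.921×10⁻⁵ mol.
Photon energy: hc/λ = 4.272×10⁻¹⁹ J; per mole, 2.573×10⁵ J mol⁻¹.
Energy required: 2.921×10⁻⁵ × 2.573×10⁵ = 7.516 J.
Time: 7.516 J / 0.00392 W = 1900 s.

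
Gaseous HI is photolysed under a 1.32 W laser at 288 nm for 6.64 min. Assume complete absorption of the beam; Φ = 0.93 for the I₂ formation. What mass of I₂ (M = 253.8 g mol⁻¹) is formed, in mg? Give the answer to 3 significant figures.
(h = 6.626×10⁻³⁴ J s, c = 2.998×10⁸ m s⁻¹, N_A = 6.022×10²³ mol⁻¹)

Photon energy at 288 nm: hc/λ = (6.626×10⁻³⁴)(2.998×10⁸)/(288×10⁻⁹) = 6.897×10⁻¹⁹ J.
Energy delivered: (1.32 W)(398.4 s) = 525.9 J.
Photons incident: 525.9 / 6.897×10⁻¹⁹ = 7.625×10²⁰, i.e. 7.625×10²⁰/6.022×10²³ = 0.001266 mol.
Product: Φ × n_abs = 0.93 × 0.001266 = 0.001177 mol.
Mass: 0.001177 × 253.8 = 0.2987 g = 299 mg.

299 mg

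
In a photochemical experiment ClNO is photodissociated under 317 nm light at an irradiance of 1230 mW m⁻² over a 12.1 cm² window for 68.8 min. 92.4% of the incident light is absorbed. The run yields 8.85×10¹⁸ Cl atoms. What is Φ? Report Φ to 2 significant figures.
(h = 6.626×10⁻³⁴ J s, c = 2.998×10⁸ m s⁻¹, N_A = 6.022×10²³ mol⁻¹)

Product: 8.85×10¹⁸ / 6.022×10²³ = 1.470×10⁻⁵ mol.
Photon energy at 317 nm: hc/λ = (6.626×10⁻³⁴)(2.998×10⁸)/(317×10⁻⁹) = 6.266×10⁻¹⁹ J.
Energy delivered: (1230 mW m⁻²)(12.1×10⁻⁴ m²)(4128 s) = 6.144 J.
Photons incident: 6.144 / 6.266×10⁻¹⁹ = 9.805×10¹⁸, i.e. 9.805×10¹⁸/6.022×10²³ = 1.628×10⁻⁵ mol.
Photons absorbed: 0.924 × 1.628×10⁻⁵ = 1.504×10⁻⁵ mol.
Φ = 1.470×10⁻⁵ mol / 1.504×10⁻⁵ mol photons = 0.98.

Φ = 0.98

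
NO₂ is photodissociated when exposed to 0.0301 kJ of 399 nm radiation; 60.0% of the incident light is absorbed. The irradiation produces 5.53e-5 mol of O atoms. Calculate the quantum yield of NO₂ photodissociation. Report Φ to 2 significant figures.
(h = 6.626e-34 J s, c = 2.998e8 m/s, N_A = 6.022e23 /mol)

Photon energy at 399 nm: hc/λ = (6.626e-34)(2.998e8)/(399e-9) = 4.979e-19 J.
Incident energy: 0.0301 kJ = 30.1 J.
Photons incident: 30.1 / 4.979e-19 = 6.045e19, i.e. 6.045e19/6.022e23 = 1.004e-4 mol.
Photons absorbed: 0.600 × 1.004e-4 = 6.024e-5 mol.
Φ = 5.53e-5 mol / 6.024e-5 mol photons = 0.92.

Φ = 0.92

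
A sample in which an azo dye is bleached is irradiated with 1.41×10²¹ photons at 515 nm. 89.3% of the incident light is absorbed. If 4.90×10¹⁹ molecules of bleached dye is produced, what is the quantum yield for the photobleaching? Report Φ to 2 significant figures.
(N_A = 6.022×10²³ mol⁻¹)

Φ = 0.039

Product: 4.90×10¹⁹ / 6.022×10²³ = 8.137×10⁻⁵ mol.
Moles of photons: 1.41×10²¹ / 6.022×10²³ = 0.002341 mol.
Photons absorbed: 0.893 × 0.002341 = 0.002091 mol.
Φ = 8.137×10⁻⁵ mol / 0.002091 mol photons = 0.039.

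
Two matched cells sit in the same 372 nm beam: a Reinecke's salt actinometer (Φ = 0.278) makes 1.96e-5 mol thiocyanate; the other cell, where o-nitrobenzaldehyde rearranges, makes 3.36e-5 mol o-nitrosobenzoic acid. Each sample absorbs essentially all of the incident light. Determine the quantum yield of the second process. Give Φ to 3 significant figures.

Photons absorbed by the actinometer: 1.96e-5 / 0.278 = 7.050e-5 mol.
Φ(unknown) = 3.36e-5 / 7.050e-5 = 0.477.

Φ = 0.477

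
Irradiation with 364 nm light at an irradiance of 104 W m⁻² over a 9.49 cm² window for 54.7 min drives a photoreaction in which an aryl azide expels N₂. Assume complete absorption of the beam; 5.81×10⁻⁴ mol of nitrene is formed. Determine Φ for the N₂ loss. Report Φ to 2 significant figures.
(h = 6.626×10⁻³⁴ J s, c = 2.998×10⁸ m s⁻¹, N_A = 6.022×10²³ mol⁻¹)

Photon energy at 364 nm: hc/λ = (6.626×10⁻³⁴)(2.998×10⁸)/(364×10⁻⁹) = 5.457×10⁻¹⁹ J.
Energy delivered: (104 W m⁻²)(9.49×10⁻⁴ m²)(3282 s) = 323.9 J.
Photons incident: 323.9 / 5.457×10⁻¹⁹ = 5.935×10²⁰, i.e. 5.935×10²⁰/6.022×10²³ = 9.856×10⁻⁴ mol.
Φ = 5.81×10⁻⁴ mol / 9.856×10⁻⁴ mol photons = 0.59.

Φ = 0.59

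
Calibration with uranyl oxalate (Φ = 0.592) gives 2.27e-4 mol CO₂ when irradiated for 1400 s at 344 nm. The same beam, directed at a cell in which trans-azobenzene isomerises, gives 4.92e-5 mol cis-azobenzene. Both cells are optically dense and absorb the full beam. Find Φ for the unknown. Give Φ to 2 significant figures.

Φ = 0.13

Photons absorbed by the actinometer: 2.27e-4 / 0.592 = 3.834e-4 mol.
Φ(unknown) = 4.92e-5 / 3.834e-4 = 0.13.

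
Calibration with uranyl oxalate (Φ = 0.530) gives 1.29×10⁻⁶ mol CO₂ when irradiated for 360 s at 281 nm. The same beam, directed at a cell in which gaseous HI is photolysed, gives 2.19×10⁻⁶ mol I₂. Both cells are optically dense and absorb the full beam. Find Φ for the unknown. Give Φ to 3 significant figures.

Photons absorbed by the actinometer: 1.29×10⁻⁶ / 0.530 = 2.434×10⁻⁶ mol.
Φ(unknown) = 2.19×10⁻⁶ / 2.434×10⁻⁶ = 0.900.

Φ = 0.900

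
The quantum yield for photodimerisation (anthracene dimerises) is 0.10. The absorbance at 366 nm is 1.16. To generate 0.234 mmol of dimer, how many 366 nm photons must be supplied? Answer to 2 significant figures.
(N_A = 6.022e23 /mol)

Product: 0.234 mmol = 2.34e-4 mol.
Photons that must be absorbed: 2.34e-4 / 0.10 = 0.002340 mol.
Fraction absorbed: 1 − 10^(−1.16) = 0.9308.
Incident photons needed: 0.002340 / 0.9308 = 0.002514 mol.
Photon count: 0.002514 × 6.022e23 = 1.5e21.

1.5e21 photons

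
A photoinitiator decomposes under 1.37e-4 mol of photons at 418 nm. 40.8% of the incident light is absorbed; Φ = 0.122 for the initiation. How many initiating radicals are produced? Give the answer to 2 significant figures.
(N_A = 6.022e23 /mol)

4.1e18 initiating radicals

Photons absorbed: 0.408 × 1.37e-4 = 5.590e-5 mol.
Product: Φ × n_abs = 0.122 × 5.590e-5 = 6.820e-6 mol.
As a count: 6.820e-6 × 6.022e23 = 4.1e18.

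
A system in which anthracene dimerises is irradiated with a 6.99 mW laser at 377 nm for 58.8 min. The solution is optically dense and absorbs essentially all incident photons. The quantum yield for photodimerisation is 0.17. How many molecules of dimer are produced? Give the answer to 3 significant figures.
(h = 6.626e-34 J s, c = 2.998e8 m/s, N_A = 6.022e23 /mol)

7.96e18 molecules

Photon energy at 377 nm: hc/λ = (6.626e-34)(2.998e8)/(377e-9) = 5.269e-19 J.
Energy delivered: (6.99 mW)(3528 s) = 24.66 J.
Photons incident: 24.66 / 5.269e-19 = 4.680e19, i.e. 4.680e19/6.022e23 = 7.772e-5 mol.
Product: Φ × n_abs = 0.17 × 7.772e-5 = 1.321e-5 mol.
As a count: 1.321e-5 × 6.022e23 = 7.96e18.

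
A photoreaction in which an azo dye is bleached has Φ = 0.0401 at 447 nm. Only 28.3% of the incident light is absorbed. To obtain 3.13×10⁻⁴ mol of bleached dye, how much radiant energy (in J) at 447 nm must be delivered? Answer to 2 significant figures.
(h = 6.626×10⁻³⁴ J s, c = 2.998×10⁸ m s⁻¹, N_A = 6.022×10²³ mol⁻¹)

7400 J

Photons that must be absorbed: 3.13×10⁻⁴ / 0.0401 = 0.007805 mol.
Incident photons needed: 0.007805 / 0.283 = 0.02758 mol.
Photon energy: hc/λ = 4.444×10⁻¹⁹ J; per mole, 2.676×10⁵ J mol⁻¹.
Energy required: 0.02758 × 2.676×10⁵ = 7400 J.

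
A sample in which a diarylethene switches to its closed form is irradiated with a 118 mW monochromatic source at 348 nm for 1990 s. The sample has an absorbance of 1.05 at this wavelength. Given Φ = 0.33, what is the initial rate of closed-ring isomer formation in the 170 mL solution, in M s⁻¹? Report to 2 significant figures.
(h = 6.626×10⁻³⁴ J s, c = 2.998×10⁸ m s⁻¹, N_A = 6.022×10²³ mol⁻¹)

6.1×10⁻⁷ M s⁻¹

Photon energy at 348 nm: hc/λ = (6.626×10⁻³⁴)(2.998×10⁸)/(348×10⁻⁹) = 5.708×10⁻¹⁹ J.
Energy delivered: (118 mW)(1990 s) = 234.8 J.
Photons incident: 234.8 / 5.708×10⁻¹⁹ = 4.114×10²⁰, i.e. 4.114×10²⁰/6.022×10²³ = 6.832×10⁻⁴ mol.
Fraction absorbed: 1 − 10^(−1.05) = 0.9109.
Photons absorbed: 0.9109 × 6.832×10⁻⁴ = 6.223×10⁻⁴ mol.
Product formed: 0.33 × 6.223×10⁻⁴ = 2.054×10⁻⁴ mol.
Rate: 2.054×10⁻⁴ mol / (1990 s × 0.17 L) = 6.1×10⁻⁷ M s⁻¹.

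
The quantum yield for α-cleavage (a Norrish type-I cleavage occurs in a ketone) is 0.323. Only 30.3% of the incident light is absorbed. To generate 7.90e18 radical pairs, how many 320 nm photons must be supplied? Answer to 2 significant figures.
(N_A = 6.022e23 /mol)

8.1e19 photons

Product: 7.90e18 / 6.022e23 = 1.312e-5 mol.
Photons that must be absorbed: 1.312e-5 / 0.323 = 4.062e-5 mol.
Incident photons needed: 4.062e-5 / 0.303 = 1.341e-4 mol.
Photon count: 1.341e-4 × 6.022e23 = 8.1e19.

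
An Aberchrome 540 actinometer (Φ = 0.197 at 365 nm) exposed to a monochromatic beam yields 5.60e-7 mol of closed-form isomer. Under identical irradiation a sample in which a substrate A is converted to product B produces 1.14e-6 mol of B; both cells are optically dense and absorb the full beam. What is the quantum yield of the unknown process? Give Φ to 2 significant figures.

Φ = 0.40

Photons absorbed by the actinometer: 5.60e-7 / 0.197 = 2.843e-6 mol.
Φ(unknown) = 1.14e-6 / 2.843e-6 = 0.40.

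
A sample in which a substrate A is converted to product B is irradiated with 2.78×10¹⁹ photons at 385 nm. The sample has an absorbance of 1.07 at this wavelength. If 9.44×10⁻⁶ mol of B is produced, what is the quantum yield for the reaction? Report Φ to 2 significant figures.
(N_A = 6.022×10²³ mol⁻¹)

Φ = 0.22

Moles of photons: 2.78×10¹⁹ / 6.022×10²³ = 4.616×10⁻⁵ mol.
Fraction absorbed: 1 − 10^(−1.07) = 0.9149.
Photons absorbed: 0.9149 × 4.616×10⁻⁵ = 4.223×10⁻⁵ mol.
Φ = 9.44×10⁻⁶ mol / 4.223×10⁻⁵ mol photons = 0.22.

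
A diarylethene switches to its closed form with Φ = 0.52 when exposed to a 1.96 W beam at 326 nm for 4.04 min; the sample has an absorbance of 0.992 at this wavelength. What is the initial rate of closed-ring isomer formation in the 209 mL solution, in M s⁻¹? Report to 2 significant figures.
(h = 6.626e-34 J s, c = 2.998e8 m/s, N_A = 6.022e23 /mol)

Photon energy at 326 nm: hc/λ = (6.626e-34)(2.998e8)/(326e-9) = 6.093e-19 J.
Energy delivered: (1.96 W)(242.4 s) = 475.1 J.
Photons incident: 475.1 / 6.093e-19 = 7.797e20, i.e. 7.797e20/6.022e23 = 0.001295 mol.
Fraction absorbed: 1 − 10^(−0.992) = 0.8981.
Photons absorbed: 0.8981 × 0.001295 = 0.001163 mol.
Product formed: 0.52 × 0.001163 = 6.048e-4 mol.
Rate: 6.048e-4 mol / (242.4 s × 0.209 L) = 1.2e-5 M s⁻¹.

1.2e-5 M s⁻¹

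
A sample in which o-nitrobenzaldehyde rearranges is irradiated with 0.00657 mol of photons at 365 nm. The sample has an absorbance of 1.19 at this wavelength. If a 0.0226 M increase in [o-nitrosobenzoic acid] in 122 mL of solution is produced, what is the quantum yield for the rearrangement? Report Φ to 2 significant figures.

Product: (0.0226 M)(0.122 L) = 0.002757 mol.
Fraction absorbed: 1 − 10^(−1.19) = 0.9354.
Photons absorbed: 0.9354 × 0.00657 = 0.006146 mol.
Φ = 0.002757 mol / 0.006146 mol photons = 0.45.

Φ = 0.45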